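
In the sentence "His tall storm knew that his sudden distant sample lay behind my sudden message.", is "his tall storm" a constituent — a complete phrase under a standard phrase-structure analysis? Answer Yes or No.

"his tall storm" is exactly the noun phrase [NP his tall storm], a complete constituent.

Yes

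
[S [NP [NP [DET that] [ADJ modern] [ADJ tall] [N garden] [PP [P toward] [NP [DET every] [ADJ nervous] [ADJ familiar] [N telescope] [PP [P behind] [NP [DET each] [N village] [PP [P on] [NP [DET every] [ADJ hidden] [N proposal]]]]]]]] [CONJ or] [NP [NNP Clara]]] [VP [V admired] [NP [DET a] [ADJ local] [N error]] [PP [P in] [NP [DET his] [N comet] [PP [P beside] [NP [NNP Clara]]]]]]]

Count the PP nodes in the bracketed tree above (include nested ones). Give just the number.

5

Listing each PP by its span: [PP toward every nervous familiar telescope behind each village on every hidden proposal]; [PP behind each village on every hidden proposal]; [PP on every hidden proposal]; [PP in his comet beside Clara]; [PP beside Clara] — that makes 5.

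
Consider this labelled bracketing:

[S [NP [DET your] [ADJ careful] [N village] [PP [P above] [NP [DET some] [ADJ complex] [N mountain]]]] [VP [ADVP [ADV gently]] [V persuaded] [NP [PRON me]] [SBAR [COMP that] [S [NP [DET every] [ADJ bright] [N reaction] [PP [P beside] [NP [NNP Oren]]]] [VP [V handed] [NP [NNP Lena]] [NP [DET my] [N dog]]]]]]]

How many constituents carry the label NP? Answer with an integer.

7

Listing each NP by its span: [NP your careful village above some complex mountain]; [NP some complex mountain]; [NP me]; [NP every bright reaction beside Oren]; [NP Oren]; [NP Lena] … — that makes 7.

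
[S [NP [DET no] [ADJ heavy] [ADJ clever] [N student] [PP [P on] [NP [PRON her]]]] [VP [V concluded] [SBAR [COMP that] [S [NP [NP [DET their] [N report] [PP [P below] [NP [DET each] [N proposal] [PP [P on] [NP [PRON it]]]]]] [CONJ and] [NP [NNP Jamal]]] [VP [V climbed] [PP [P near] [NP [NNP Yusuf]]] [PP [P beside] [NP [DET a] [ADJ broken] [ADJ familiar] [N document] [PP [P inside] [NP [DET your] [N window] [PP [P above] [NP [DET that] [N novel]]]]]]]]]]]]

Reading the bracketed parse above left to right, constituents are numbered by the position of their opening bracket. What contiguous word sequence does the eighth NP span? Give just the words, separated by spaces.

Yusuf

In left-to-right order the NP constituents are "no heavy clever student on her"; "her"; "their report below each proposal on it and Jamal"; "their report below each proposal on it"; "each proposal on it"; "it"; "Jamal"; "Yusuf"; "a broken familiar document inside your window above that novel"; "your window above that novel"; "that novel". Number 8 is "Yusuf".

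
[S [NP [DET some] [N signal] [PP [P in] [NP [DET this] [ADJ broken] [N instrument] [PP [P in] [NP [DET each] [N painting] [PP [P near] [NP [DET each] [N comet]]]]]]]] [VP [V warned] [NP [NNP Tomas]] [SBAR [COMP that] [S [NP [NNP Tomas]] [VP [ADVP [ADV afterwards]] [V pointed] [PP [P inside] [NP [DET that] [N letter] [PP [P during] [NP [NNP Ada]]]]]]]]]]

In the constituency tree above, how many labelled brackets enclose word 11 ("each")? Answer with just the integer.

9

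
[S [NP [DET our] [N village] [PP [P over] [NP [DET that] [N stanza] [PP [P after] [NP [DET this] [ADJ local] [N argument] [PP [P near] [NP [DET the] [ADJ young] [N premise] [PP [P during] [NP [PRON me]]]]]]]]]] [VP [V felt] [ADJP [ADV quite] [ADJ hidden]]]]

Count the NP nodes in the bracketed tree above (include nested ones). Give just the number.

5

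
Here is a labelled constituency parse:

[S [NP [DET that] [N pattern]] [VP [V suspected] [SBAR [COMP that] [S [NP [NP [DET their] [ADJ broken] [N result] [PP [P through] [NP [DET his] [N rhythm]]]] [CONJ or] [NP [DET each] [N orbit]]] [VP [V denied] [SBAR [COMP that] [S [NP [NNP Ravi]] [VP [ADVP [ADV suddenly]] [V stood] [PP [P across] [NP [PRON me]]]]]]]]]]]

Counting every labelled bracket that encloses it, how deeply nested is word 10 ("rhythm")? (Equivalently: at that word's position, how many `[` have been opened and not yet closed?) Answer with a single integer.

The word sits inside N, which is inside NP, inside PP, inside NP, inside NP, inside S, inside SBAR, inside VP, inside S — 9 brackets in all.

9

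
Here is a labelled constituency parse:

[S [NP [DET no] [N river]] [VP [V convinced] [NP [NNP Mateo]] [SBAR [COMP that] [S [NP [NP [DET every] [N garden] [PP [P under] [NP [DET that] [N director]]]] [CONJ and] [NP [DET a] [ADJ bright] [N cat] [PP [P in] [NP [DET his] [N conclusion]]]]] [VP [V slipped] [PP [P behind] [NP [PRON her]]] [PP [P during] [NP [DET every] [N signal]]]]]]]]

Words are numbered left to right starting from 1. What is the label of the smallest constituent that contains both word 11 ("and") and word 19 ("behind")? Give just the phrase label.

Both words fall inside [S every garden under that director and a bright cat in his conclusion slipped behind her during every signal] (words 6–23), and no smaller constituent contains them both. Label: S.

S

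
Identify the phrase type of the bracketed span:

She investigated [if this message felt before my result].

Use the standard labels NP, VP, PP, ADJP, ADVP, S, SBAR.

The span is built around the complementizer "if" — a subordinate clause (SBAR).

SBAR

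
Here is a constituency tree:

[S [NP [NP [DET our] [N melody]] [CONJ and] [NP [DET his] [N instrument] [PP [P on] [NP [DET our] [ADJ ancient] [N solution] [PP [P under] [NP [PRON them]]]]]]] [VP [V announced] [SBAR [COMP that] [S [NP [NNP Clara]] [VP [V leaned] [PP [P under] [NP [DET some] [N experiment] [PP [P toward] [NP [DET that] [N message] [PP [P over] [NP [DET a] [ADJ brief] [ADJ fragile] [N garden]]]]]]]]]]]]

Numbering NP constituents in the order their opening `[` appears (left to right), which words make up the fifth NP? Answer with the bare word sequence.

them

The NP opening brackets appear, in order, over: "our melody and his instrument on our ancient solution under them"; "our melody"; "his instrument on our ancient solution under them"; "our ancient solution under them"; "them"; "Clara"; "some experiment toward that message over a brief fragile garden"; "that message over a brief fragile garden"; "a brief fragile garden". The fifth one spans "them".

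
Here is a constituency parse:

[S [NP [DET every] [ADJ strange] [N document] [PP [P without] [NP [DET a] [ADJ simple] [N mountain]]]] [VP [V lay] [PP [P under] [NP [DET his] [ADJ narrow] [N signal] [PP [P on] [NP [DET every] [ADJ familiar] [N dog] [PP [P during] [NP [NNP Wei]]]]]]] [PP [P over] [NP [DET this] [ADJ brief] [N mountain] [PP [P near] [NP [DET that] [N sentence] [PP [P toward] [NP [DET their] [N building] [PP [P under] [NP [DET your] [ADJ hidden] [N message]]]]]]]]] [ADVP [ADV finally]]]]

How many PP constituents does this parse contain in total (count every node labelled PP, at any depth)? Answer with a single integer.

8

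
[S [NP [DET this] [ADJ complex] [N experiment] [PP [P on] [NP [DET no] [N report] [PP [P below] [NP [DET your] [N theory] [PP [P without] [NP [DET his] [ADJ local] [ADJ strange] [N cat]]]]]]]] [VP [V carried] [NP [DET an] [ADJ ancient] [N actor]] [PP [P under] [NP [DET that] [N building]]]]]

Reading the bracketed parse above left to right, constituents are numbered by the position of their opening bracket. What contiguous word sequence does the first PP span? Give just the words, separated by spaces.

The PP opening brackets appear, in order, over: "on no report below your theory without his local strange cat"; "below your theory without his local strange cat"; "without his local strange cat"; "under that building". The first one spans "on no report below your theory without his local strange cat".

on no report below your theory without his local strange cat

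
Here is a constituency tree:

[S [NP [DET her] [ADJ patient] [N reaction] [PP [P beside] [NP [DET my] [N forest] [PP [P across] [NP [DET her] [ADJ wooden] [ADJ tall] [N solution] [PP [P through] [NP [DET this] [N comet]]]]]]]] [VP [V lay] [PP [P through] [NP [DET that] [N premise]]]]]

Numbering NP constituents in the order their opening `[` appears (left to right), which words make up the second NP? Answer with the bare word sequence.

Opening `[NP` markers occur at word positions 1, 5, 8, 13, 17; the second of these opens the constituent [NP my forest across her wooden tall solution through this comet].

my forest across her wooden tall solution through this comet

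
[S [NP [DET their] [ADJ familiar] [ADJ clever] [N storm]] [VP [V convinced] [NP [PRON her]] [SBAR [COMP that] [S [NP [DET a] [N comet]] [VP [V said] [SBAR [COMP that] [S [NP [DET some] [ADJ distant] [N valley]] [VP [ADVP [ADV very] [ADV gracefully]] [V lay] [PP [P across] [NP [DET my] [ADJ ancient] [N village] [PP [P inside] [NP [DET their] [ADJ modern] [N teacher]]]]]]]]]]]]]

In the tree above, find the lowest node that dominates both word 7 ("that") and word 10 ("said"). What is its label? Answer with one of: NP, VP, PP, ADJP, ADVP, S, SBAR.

SBAR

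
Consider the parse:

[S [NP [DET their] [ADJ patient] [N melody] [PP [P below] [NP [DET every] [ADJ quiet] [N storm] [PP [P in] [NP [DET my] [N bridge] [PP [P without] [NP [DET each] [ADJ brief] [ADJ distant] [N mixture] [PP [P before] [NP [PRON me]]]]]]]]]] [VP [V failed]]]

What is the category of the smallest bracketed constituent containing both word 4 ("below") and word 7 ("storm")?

PP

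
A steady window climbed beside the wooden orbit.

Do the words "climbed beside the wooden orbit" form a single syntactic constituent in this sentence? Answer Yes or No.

Yes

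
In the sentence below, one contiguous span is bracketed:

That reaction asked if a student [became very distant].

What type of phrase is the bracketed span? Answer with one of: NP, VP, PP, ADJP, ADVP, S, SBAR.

"became" is the head of the bracketed span, so the span is a verb phrase: VP.

VP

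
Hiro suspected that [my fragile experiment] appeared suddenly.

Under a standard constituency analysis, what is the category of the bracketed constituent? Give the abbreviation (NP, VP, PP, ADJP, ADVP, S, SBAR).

NP

"experiment" is the head of the bracketed span, so the span is a noun phrase: NP.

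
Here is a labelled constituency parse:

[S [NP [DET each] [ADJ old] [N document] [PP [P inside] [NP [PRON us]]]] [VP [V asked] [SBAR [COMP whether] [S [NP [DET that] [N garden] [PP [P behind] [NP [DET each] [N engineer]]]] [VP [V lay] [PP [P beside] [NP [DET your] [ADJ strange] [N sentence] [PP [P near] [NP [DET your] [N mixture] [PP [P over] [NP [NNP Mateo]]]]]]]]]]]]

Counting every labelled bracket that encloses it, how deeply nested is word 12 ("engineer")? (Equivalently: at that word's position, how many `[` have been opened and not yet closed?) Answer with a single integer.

Counting open brackets not yet closed at "engineer": [S [VP [SBAR [S [NP [PP [NP [N = 8.

8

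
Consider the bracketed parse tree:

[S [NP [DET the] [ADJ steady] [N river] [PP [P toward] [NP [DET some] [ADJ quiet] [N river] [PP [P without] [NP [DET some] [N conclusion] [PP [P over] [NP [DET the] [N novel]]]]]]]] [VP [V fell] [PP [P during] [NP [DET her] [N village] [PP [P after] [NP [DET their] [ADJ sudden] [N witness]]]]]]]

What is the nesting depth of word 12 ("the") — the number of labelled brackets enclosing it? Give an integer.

The word sits inside DET, which is inside NP, inside PP, inside NP, inside PP, inside NP, inside PP, inside NP, inside S — 9 brackets in all.

9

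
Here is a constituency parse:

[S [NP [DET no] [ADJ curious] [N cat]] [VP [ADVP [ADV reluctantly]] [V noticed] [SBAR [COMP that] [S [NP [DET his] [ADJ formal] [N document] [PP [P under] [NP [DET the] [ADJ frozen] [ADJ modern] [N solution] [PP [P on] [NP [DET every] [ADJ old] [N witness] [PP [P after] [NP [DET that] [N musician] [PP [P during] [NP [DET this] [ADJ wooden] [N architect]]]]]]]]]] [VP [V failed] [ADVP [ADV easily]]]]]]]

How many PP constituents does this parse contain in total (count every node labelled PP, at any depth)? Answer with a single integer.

Listing each PP by its span: [PP under the frozen modern solution on every old witness after that musician during this wooden architect]; [PP on every old witness after that musician during this wooden architect]; [PP after that musician during this wooden architect]; [PP during this wooden architect] — that makes 4.

4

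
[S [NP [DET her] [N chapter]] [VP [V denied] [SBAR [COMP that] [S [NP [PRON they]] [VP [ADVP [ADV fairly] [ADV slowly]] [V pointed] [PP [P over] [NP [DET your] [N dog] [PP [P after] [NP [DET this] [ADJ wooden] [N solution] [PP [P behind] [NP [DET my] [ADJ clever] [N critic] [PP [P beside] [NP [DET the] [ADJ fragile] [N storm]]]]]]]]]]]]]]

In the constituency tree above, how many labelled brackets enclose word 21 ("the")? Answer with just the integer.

14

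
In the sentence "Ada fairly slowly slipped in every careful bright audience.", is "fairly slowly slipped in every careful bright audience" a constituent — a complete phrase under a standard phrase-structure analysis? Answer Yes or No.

"fairly slowly slipped in every careful bright audience" is exactly the verb phrase [VP fairly slowly slipped in every careful bright audience], a complete constituent.

Yes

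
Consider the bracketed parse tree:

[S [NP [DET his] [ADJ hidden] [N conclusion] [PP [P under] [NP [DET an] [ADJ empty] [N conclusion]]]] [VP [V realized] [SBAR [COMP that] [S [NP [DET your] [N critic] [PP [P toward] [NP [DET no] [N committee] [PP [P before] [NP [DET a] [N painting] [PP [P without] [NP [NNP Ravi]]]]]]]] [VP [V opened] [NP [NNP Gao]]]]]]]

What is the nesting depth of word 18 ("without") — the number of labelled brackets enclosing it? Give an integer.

11

Counting open brackets not yet closed at "without": [S [VP [SBAR [S [NP [PP [NP [PP [NP [PP [P = 11.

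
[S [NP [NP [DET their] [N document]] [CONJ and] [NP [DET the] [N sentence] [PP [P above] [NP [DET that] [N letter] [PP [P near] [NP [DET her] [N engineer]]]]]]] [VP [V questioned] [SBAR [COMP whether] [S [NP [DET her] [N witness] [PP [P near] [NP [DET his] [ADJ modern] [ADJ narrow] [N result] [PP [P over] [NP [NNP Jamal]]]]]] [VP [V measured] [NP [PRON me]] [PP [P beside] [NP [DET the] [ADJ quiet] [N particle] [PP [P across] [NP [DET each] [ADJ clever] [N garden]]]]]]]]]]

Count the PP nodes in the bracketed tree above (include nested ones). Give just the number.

6

The PP constituents are: [PP above that letter near her engineer]; [PP near her engineer]; [PP near his modern narrow result over Jamal]; [PP over Jamal]; [PP beside the quiet particle across each clever garden]; [PP across each clever garden]. Total: 6.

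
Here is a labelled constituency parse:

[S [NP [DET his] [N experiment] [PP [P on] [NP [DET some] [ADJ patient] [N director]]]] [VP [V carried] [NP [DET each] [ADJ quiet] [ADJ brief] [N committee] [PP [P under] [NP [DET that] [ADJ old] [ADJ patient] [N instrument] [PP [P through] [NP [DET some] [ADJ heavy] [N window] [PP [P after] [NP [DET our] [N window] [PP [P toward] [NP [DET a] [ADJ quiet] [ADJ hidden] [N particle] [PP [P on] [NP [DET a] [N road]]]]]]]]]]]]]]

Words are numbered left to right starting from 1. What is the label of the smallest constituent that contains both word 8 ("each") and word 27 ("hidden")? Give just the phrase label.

NP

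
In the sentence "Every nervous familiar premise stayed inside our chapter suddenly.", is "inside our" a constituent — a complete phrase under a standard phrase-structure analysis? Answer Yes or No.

"inside" belongs to the preposition "inside" while "our" belongs to the noun phrase "our chapter"; a span that runs across that boundary is not a single phrase.

No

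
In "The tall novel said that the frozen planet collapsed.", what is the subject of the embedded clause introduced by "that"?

The subject of the embedded clause introduced by "that" is the NP immediately before the verb "collapsed": "the frozen planet".

the frozen planet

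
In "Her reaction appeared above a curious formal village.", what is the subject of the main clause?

The subject of the main clause is the NP immediately before the verb "appeared": "her reaction".

her reaction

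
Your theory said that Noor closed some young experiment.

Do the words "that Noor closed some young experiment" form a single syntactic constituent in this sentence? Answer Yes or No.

The sequence corresponds to a single SBAR node — the subordinate clause "that Noor closed some young experiment".

Yes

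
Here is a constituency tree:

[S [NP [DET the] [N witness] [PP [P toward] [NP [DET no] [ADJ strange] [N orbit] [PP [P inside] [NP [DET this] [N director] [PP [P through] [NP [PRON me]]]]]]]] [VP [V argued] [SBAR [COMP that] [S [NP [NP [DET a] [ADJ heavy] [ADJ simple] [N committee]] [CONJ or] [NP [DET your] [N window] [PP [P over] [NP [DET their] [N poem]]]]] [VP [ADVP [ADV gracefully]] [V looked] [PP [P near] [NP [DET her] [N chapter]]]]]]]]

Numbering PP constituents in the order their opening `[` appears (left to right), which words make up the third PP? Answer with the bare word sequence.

through me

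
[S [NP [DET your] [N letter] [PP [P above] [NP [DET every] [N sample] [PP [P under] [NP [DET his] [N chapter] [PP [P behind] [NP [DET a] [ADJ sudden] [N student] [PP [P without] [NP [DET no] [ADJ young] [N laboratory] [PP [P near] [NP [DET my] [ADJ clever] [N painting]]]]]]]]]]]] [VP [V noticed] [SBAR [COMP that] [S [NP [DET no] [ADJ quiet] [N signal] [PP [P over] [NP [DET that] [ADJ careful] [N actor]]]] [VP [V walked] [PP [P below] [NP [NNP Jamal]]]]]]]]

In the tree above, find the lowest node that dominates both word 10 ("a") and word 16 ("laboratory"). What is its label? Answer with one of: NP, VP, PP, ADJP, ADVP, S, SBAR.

Word 10 lies under S → NP → PP → NP → PP → NP → PP → NP → DET; word 16 lies under S → NP → PP → NP → PP → NP → PP → NP → PP → NP → N. The lowest shared node is the NP.

NP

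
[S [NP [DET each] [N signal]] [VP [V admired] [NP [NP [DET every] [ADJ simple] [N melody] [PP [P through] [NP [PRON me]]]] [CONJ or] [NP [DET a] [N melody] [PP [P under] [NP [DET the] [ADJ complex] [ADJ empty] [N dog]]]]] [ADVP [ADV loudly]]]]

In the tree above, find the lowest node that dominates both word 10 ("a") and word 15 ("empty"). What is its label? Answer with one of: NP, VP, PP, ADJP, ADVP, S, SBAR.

NP

Word 10 lies under S → VP → NP → NP → DET; word 15 lies under S → VP → NP → NP → PP → NP → ADJ. The lowest shared node is the NP.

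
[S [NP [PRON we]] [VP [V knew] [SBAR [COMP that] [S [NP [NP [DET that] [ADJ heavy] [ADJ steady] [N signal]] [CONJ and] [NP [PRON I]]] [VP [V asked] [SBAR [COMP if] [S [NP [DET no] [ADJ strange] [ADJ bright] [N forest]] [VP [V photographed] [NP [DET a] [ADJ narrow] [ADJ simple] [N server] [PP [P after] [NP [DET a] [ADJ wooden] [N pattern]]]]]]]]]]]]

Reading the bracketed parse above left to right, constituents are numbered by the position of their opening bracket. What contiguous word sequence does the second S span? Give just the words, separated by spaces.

that heavy steady signal and I asked if no strange bright forest photographed a narrow simple server after a wooden pattern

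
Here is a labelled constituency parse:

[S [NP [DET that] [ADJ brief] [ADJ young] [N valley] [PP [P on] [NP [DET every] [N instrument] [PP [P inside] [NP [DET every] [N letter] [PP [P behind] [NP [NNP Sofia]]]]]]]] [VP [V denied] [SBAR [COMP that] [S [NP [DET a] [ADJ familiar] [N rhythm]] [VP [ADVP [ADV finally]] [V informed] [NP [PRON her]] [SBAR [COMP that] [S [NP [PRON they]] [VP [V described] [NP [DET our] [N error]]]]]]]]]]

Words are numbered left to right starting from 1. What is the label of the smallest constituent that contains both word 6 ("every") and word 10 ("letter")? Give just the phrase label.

Word 6 lies under S → NP → PP → NP → DET; word 10 lies under S → NP → PP → NP → PP → NP → N. The lowest shared node is the NP.

NP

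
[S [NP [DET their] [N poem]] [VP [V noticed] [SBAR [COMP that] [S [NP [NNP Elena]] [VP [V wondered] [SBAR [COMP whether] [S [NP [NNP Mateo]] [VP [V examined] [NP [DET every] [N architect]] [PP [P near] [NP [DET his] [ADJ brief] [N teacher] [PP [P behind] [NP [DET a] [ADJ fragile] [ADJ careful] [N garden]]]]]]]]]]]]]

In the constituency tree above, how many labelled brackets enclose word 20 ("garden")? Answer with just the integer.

13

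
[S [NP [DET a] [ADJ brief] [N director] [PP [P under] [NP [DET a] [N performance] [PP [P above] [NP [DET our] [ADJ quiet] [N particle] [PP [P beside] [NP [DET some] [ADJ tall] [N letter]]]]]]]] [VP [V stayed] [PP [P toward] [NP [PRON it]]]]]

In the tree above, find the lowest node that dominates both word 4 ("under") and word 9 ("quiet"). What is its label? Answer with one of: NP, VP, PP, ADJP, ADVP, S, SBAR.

PP

Word 4 lies under S → NP → PP → P; word 9 lies under S → NP → PP → NP → PP → NP → ADJ. The lowest shared node is the PP.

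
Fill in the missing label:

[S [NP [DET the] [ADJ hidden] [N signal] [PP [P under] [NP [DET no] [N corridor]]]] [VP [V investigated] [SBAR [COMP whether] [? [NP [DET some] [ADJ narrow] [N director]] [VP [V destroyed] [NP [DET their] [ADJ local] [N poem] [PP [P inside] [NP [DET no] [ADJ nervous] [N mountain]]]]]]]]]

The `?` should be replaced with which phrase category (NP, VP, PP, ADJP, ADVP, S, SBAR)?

The `?` node immediately contains: NP, VP. That is the internal structure of a clause, so the label is S.

S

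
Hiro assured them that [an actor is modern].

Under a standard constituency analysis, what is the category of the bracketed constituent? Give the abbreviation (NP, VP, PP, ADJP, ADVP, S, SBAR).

S

The bracketed span "an actor is modern" is headed by "is", making it a clause (S).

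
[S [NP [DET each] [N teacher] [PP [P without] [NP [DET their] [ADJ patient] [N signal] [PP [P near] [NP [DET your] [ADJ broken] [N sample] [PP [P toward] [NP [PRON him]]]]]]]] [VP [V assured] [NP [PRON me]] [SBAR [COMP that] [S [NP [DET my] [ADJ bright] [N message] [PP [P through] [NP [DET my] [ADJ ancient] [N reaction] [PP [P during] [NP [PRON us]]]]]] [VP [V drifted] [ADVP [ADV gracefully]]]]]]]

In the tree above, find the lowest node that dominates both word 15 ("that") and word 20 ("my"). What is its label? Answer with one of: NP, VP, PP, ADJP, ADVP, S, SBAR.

SBAR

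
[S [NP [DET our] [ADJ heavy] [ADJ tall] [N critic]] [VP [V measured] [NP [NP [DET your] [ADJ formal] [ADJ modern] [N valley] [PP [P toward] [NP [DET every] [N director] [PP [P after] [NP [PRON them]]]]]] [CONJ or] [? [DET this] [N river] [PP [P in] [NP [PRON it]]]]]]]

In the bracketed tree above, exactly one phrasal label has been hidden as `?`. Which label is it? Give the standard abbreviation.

NP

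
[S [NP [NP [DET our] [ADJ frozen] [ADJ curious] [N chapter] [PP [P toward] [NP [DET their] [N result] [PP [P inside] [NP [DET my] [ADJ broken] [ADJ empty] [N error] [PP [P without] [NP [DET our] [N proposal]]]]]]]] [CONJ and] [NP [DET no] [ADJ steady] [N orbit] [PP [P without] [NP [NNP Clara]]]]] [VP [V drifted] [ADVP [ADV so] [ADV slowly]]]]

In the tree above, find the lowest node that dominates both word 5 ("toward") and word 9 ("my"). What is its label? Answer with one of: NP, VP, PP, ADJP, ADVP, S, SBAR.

Both words fall inside [PP toward their result inside my broken empty error without our proposal] (words 5–15), and no smaller constituent contains them both. Label: PP.

PP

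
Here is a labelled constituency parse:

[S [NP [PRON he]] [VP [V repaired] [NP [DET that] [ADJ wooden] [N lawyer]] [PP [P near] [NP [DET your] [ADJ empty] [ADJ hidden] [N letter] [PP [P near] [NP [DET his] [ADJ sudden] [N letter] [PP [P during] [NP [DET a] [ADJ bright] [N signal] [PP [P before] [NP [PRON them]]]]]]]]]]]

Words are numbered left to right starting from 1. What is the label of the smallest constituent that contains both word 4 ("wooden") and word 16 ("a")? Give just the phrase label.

The smallest bracket enclosing both words is [VP repaired that wooden lawyer near your empty hidden letter near his sudden letter during a bright signal before them], so the label is VP.

VP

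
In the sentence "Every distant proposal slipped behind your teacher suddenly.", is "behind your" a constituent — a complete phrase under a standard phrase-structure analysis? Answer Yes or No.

The sequence begins inside the preposition "behind" and ends inside the noun phrase "your teacher"; it crosses a phrase boundary, so no single node in the tree spans exactly those words.

No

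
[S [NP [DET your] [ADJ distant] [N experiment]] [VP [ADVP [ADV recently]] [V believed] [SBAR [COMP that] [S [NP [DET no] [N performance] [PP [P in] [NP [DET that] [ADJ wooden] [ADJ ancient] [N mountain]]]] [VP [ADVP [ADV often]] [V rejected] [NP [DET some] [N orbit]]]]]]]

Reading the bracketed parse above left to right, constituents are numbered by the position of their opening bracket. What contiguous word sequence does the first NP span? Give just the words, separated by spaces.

your distant experiment

The NP opening brackets appear, in order, over: "your distant experiment"; "no performance in that wooden ancient mountain"; "that wooden ancient mountain"; "some orbit". The first one spans "your distant experiment".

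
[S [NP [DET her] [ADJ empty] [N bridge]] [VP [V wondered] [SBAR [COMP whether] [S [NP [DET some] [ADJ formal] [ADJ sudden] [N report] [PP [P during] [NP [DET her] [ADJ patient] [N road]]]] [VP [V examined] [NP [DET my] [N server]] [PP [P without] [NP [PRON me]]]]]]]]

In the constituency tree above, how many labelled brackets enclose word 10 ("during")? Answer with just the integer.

7

The word sits inside P, which is inside PP, inside NP, inside S, inside SBAR, inside VP, inside S — 7 brackets in all.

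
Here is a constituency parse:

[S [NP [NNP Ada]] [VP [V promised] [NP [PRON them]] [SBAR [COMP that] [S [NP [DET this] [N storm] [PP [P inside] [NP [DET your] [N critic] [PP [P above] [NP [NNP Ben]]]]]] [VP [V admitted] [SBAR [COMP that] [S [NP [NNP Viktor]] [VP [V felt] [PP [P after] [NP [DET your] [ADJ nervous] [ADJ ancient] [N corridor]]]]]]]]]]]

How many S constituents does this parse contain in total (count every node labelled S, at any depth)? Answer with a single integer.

3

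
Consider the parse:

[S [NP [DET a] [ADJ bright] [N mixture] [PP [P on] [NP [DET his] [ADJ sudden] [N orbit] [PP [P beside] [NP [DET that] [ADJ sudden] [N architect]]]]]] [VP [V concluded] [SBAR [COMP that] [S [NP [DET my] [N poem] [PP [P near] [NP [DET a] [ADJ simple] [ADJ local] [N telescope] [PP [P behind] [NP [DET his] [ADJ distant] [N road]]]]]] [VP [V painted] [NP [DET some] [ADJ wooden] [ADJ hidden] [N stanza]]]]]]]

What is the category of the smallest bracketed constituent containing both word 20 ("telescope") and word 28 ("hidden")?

S

Both words fall inside [S my poem near a simple local telescope behind his distant road painted some wooden hidden stanza] (words 14–29), and no smaller constituent contains them both. Label: S.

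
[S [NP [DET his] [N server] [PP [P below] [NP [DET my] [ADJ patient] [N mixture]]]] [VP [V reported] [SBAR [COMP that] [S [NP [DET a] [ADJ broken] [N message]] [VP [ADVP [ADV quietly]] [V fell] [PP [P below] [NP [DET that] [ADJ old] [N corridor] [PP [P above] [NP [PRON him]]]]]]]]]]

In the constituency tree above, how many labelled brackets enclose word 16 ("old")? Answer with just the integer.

Counting open brackets not yet closed at "old": [S [VP [SBAR [S [VP [PP [NP [ADJ = 8.

8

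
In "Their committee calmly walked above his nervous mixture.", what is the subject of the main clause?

In the main clause the verb is "walked"; the NP preceding it, "their committee", is the subject.

their committee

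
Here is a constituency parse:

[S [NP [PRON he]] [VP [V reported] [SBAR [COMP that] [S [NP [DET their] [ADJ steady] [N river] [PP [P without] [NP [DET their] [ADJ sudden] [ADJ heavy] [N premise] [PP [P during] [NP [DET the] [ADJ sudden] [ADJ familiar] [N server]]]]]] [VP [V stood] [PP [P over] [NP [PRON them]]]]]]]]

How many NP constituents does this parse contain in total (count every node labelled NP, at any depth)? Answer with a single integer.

5

Listing each NP by its span: [NP he]; [NP their steady river without their sudden heavy premise during the sudden familiar server]; [NP their sudden heavy premise during the sudden familiar server]; [NP the sudden familiar server]; [NP them] — that makes 5.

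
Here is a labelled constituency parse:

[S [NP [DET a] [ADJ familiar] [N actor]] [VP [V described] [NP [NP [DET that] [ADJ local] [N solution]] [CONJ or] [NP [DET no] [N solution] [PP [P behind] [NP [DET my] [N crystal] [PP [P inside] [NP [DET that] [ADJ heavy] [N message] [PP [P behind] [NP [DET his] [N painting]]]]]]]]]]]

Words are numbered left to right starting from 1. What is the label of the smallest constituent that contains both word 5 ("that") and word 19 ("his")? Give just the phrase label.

Word 5 lies under S → VP → NP → NP → DET; word 19 lies under S → VP → NP → NP → PP → NP → PP → NP → PP → NP → DET. The lowest shared node is the NP.

NP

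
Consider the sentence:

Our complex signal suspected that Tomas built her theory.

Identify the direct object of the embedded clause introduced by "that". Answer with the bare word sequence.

her theory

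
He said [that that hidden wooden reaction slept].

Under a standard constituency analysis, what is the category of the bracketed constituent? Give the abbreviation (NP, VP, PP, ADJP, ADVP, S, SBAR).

SBAR

The span is built around the complementizer "that" — a subordinate clause (SBAR).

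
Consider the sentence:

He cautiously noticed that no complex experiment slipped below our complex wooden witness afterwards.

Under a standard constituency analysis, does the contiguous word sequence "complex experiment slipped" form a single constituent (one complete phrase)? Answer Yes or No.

No

"complex" belongs to the noun phrase "no complex experiment" while "slipped" belongs to the verb phrase "slipped below our complex wooden witness afterwards"; a span that runs across that boundary is not a single phrase.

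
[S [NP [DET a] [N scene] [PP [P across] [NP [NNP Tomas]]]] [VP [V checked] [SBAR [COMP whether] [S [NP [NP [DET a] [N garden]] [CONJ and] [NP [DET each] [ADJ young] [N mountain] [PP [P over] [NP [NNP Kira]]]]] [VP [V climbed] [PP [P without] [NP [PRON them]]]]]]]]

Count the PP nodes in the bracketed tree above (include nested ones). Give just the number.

The PP constituents are: [PP across Tomas]; [PP over Kira]; [PP without them]. Total: 3.

3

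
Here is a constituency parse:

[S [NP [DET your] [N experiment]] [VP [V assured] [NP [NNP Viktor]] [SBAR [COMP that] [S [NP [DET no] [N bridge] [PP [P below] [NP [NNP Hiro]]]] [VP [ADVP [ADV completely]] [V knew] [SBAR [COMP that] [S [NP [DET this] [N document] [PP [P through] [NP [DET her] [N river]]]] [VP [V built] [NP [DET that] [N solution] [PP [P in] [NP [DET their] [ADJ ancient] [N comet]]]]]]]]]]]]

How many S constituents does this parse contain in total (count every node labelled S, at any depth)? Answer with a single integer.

The S constituents are: [S your experiment assured Viktor that no bridge below Hiro completely knew that this document through her river built that solution in their ancient comet]; [S no bridge below Hiro completely knew that this document through her river built that solution in their ancient comet]; [S this document through her river built that solution in their ancient comet]. Total: 3.

3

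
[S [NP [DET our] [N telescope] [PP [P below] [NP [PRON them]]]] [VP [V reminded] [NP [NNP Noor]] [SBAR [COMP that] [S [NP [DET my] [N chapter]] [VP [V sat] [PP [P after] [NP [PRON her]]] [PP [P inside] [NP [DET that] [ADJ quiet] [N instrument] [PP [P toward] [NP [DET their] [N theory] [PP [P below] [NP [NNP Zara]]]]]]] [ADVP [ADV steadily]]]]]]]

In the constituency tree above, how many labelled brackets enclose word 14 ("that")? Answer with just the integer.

Path from the root down to the word: S → VP → SBAR → S → VP → PP → NP → DET. That is 8 enclosing brackets.

8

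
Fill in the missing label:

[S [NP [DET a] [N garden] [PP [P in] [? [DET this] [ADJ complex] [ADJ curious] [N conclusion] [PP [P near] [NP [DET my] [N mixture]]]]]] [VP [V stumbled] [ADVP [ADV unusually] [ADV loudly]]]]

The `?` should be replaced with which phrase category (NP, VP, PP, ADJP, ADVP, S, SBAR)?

The `?` node immediately contains: DET 'this', ADJ 'complex', ADJ 'curious', N 'conclusion', PP. That is the internal structure of a noun phrase, so the label is NP.

NP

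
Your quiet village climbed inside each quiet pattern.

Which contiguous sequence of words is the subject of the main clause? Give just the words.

your quiet village

"your quiet village" is the NP that combines with the VP headed by "climbed" to form the main clause — the subject.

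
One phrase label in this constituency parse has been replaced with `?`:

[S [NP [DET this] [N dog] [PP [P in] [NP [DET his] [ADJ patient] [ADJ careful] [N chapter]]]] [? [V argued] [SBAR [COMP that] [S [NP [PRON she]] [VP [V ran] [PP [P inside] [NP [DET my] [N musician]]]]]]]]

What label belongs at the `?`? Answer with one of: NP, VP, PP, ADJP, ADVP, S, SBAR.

VP

Looking at what the `?` directly dominates — V 'argued', SBAR — this is a verb phrase (VP).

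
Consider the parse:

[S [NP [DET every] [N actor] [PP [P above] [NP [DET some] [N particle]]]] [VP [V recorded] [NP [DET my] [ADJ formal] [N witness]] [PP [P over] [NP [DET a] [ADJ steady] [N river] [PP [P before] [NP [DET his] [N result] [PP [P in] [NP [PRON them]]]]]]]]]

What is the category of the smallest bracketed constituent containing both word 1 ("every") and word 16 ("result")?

S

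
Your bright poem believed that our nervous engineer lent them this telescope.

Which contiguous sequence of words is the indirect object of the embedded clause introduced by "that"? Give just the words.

them

Within the embedded clause introduced by "that", the indirect object of "lent" is "them".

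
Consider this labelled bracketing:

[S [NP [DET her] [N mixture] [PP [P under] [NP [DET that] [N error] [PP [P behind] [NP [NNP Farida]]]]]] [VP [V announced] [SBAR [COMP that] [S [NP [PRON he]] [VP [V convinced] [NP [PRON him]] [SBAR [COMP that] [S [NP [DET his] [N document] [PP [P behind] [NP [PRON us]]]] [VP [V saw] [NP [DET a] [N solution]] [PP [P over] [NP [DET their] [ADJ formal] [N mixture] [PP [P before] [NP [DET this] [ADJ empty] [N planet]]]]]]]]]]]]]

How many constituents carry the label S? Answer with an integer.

3

Scanning left to right, an opening `[S` appears at word positions 1, 10, 14 — 3 in total.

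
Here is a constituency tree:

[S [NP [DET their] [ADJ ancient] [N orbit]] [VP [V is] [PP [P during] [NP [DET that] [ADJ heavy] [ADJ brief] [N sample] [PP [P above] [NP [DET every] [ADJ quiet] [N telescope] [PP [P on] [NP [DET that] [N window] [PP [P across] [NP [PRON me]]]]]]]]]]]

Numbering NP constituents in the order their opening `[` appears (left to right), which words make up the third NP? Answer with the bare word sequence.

every quiet telescope on that window across me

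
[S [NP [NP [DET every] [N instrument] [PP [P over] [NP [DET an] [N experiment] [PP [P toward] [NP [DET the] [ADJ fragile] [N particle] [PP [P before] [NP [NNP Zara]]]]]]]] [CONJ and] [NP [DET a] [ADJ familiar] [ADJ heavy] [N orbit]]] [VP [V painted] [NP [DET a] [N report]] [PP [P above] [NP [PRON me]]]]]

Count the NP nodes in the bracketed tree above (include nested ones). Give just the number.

8

The NP constituents are: [NP every instrument over an experiment toward the fragile particle before Zara and a familiar heavy orbit]; [NP every instrument over an experiment toward the fragile particle before Zara]; [NP an experiment toward the fragile particle before Zara]; [NP the fragile particle before Zara]; [NP Zara]; [NP a familiar heavy orbit] …. Total: 8.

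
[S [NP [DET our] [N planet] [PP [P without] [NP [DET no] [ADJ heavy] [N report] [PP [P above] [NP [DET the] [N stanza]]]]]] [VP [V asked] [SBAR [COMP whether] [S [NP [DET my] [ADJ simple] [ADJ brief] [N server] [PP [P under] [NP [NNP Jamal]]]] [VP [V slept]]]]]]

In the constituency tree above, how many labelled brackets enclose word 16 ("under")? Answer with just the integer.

The word sits inside P, which is inside PP, inside NP, inside S, inside SBAR, inside VP, inside S — 7 brackets in all.

7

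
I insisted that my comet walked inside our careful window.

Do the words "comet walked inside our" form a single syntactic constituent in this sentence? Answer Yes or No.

No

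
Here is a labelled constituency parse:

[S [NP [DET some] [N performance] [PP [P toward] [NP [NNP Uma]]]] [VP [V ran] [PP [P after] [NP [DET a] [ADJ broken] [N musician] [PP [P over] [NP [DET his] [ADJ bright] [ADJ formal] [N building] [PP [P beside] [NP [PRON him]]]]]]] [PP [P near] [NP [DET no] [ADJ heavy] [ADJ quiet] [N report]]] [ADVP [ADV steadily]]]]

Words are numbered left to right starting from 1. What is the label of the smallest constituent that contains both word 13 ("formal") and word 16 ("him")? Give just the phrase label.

NP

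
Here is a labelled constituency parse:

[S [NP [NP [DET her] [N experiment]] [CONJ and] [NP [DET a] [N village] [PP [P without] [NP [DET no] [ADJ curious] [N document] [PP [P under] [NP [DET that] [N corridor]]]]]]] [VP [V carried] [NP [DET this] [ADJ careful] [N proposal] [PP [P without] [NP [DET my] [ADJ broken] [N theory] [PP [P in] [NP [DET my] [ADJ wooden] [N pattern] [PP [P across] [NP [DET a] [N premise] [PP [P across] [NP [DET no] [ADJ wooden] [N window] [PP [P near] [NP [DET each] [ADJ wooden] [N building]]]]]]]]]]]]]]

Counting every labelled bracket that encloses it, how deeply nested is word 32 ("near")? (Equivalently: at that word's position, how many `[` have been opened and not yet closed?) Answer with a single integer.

13

The word sits inside P, which is inside PP, inside NP, inside PP, inside NP, inside PP, inside NP, inside PP, inside NP, inside PP, inside NP, inside VP, inside S — 13 brackets in all.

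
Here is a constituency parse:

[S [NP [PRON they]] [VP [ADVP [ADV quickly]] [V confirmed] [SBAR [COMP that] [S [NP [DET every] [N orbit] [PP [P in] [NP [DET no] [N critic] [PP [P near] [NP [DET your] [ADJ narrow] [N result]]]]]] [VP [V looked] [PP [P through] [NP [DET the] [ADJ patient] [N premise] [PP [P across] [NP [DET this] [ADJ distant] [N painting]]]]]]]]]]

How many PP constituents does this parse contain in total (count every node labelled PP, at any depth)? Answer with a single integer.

4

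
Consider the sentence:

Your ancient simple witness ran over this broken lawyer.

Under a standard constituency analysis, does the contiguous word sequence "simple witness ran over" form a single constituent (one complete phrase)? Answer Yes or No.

No

The sequence begins inside the noun phrase "your ancient simple witness" and ends inside the verb phrase "ran over this broken lawyer"; it crosses a phrase boundary, so no single node in the tree spans exactly those words.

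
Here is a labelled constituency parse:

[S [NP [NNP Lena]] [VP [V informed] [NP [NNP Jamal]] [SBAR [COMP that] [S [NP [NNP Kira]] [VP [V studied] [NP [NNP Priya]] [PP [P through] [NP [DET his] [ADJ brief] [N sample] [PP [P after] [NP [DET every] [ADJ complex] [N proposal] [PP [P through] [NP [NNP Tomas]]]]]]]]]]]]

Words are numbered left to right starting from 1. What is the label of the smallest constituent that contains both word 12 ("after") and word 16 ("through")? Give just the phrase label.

PP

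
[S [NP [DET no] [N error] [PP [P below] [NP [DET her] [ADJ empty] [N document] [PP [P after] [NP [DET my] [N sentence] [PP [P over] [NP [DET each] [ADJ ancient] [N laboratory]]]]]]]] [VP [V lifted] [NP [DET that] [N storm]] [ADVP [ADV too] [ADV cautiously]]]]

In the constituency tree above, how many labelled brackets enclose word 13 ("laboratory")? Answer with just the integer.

9

The word sits inside N, which is inside NP, inside PP, inside NP, inside PP, inside NP, inside PP, inside NP, inside S — 9 brackets in all.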